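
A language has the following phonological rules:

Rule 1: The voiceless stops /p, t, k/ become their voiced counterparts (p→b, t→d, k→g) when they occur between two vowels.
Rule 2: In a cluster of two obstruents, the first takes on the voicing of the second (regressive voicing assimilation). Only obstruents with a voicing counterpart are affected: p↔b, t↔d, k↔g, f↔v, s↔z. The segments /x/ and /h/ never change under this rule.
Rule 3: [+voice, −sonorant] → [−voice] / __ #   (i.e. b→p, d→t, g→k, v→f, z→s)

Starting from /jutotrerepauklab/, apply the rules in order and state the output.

judotrerebauklap

Rule 1 (intervocalic voicing): /t/ is a voiceless stop between vowels /u/ and /o/, so it voices to [d]. /p/ is a voiceless stop between vowels /e/ and /a/, so it voices to [b]. /jutotrerepauklab/ → judotrerebauklab.
Rule 2 (regressive voicing assimilation): no segment meets the environment; /judotrerebauklab/ is unchanged.
Rule 3 (final devoicing): /b/ is a voiced obstruent in word-final position, so it devoices to [p]. /judotrerebauklab/ → judotrerebauklap.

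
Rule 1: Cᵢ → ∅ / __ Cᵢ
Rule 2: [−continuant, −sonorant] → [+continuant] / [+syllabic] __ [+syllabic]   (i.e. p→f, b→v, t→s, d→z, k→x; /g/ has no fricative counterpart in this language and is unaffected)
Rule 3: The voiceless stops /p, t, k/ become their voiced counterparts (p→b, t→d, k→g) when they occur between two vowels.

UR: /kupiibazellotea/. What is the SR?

Rule 1 (degemination): /ll/ is a geminate; the first /l/ deletes. /kupiibazellotea/ → kupiibazelotea.
Rule 2 (intervocalic spirantization): /p/ is a stop between vowels /u/ and /i/, so it spirantizes to the fricative [f]. /b/ is a stop between vowels /i/ and /a/, so it spirantizes to the fricative [v]. /t/ is a stop between vowels /o/ and /e/, so it spirantizes to the fricative [s]. /kupiibazelotea/ → kufiivazelosea.
Rule 3 (intervocalic voicing): no segment meets the environment; /kufiivazelosea/ is unchanged.

kufiivazelosea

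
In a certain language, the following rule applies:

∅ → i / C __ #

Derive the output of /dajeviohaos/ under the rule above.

the form ends in the consonant /s/, so [i] is inserted word-finally.
Surface form: [dajeviohaosi].

dajeviohaosi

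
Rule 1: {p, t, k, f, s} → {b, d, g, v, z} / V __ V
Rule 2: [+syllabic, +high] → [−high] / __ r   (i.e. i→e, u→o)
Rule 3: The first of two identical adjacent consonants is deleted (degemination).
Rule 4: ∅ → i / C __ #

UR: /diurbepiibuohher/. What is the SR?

diorbebiibuoheri

Rule 1 (intervocalic voicing): /p/ is a voiceless obstruent between vowels /e/ and /i/, so it voices to [b]. /diurbepiibuohher/ → diurbebiibuohher.
Rule 2 (pre-rhotic lowering): /u/ is a high vowel immediately before /r/, so it lowers to [o]. /diurbebiibuohher/ → diorbebiibuohher.
Rule 3 (degemination): /hh/ is a geminate; the first /h/ deletes. /diorbebiibuohher/ → diorbebiibuoher.
Rule 4 (final i-epenthesis): the form ends in the consonant /r/, so [i] is inserted word-finally. /diorbebiibuoher/ → diorbebiibuoheri.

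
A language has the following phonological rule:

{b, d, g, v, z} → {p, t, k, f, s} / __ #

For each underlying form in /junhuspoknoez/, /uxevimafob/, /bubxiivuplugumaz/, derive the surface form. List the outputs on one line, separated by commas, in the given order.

/junhuspoknoez/: /z/ is a voiced obstruent in word-final position, so it devoices to [s]. → [junhuspoknoes].
/uxevimafob/: /b/ is a voiced obstruent in word-final position, so it devoices to [p]. → [uxevimafop].
/bubxiivuplugumaz/: /z/ is a voiced obstruent in word-final position, so it devoices to [s]. → [bubxiivuplugumas].

junhuspoknoes, uxevimafop, bubxiivuplugumas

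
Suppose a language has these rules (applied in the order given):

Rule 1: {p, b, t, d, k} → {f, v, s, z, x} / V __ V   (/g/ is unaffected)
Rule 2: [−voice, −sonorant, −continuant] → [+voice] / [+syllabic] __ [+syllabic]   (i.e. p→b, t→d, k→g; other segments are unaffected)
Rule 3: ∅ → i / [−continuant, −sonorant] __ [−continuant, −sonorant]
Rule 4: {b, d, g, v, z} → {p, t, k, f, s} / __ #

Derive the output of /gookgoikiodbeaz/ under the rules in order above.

Rule 1 (intervocalic spirantization): /k/ is a stop between vowels /i/ and /i/, so it spirantizes to the fricative [x]. /gookgoikiodbeaz/ → gookgoixiodbeaz.
Rule 2 (intervocalic voicing): no segment meets the environment; /gookgoixiodbeaz/ is unchanged.
Rule 3 (stop-cluster i-epenthesis): /k/ and /g/ form a stop–stop cluster, so [i] is inserted between them. /d/ and /b/ form a stop–stop cluster, so [i] is inserted between them. /gookgoixiodbeaz/ → gookigoixiodibeaz.
Rule 4 (final devoicing): /z/ is a voiced obstruent in word-final position, so it devoices to [s]. /gookigoixiodibeaz/ → gookigoixiodibeas.

gookigoixiodibeas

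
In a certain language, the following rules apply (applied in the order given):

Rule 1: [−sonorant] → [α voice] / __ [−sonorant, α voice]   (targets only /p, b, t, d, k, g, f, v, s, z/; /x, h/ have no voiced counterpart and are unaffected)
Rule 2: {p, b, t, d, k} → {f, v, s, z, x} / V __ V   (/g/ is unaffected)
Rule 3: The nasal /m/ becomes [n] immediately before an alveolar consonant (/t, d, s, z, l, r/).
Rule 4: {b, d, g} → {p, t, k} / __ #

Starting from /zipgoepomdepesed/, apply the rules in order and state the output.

zibgoefondefeset

Rule 1 (regressive voicing assimilation): /p/ precedes the voiced obstruent /g/, so it voices to [b] by assimilation. /zipgoepomdepesed/ → zibgoepomdepesed.
Rule 2 (intervocalic spirantization): /p/ is a stop between vowels /e/ and /o/, so it spirantizes to the fricative [f]. /p/ is a stop between vowels /e/ and /e/, so it spirantizes to the fricative [f]. /zibgoepomdepesed/ → zibgoefomdefesed.
Rule 3 (nasal place assimilation): /m/ precedes the alveolar consonant /d/, so it assimilates in place to [n]. /zibgoefomdefesed/ → zibgoefondefesed.
Rule 4 (final devoicing): /d/ is a voiced stop in word-final position, so it devoices to [t]. /zibgoefondefesed/ → zibgoefondefeset.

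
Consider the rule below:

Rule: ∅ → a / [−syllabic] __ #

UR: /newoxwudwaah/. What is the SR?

newoxwudwaaha

the form ends in the consonant /h/, so [a] is inserted word-finally.
Surface form: [newoxwudwaaha].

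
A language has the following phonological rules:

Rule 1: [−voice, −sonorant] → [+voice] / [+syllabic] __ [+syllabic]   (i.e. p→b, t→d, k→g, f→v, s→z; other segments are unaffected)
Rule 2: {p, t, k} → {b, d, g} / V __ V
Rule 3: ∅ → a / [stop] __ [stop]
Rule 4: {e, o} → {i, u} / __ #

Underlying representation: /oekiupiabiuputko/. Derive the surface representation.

Rule 1 (intervocalic voicing): /k/ is a voiceless obstruent between vowels /e/ and /i/, so it voices to [g]. /p/ is a voiceless obstruent between vowels /u/ and /i/, so it voices to [b]. /p/ is a voiceless obstruent between vowels /u/ and /u/, so it voices to [b]. /oekiupiabiuputko/ → oegiubiabiubutko.
Rule 2 (intervocalic voicing): no segment meets the environment; /oegiubiabiubutko/ is unchanged.
Rule 3 (stop-cluster a-epenthesis): /t/ and /k/ form a stop–stop cluster, so [a] is inserted between them. /oegiubiabiubutko/ → oegiubiabiubutako.
Rule 4 (final vowel raising): /o/ is a mid vowel in word-final position, so it raises to [u]. /oegiubiabiubutako/ → oegiubiabiubutaku.

oegiubiabiubutaku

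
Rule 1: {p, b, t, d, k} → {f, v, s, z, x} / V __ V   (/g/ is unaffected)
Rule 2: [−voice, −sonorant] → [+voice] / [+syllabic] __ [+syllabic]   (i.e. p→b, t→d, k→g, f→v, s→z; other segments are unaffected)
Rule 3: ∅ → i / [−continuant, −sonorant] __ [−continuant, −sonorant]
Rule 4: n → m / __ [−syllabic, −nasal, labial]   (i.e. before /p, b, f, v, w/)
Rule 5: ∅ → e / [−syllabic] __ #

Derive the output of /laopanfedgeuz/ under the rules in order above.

Rule 1 (intervocalic spirantization): /p/ is a stop between vowels /o/ and /a/, so it spirantizes to the fricative [f]. /laopanfedgeuz/ → laofanfedgeuz.
Rule 2 (intervocalic voicing): /f/ is a voiceless obstruent between vowels /o/ and /a/, so it voices to [v]. /laofanfedgeuz/ → laovanfedgeuz.
Rule 3 (stop-cluster i-epenthesis): /d/ and /g/ form a stop–stop cluster, so [i] is inserted between them. /laovanfedgeuz/ → laovanfedigeuz.
Rule 4 (nasal place assimilation): /n/ precedes the labial consonant /f/, so it assimilates in place to [m]. /laovanfedigeuz/ → laovamfedigeuz.
Rule 5 (final e-epenthesis): the form ends in the consonant /z/, so [e] is inserted word-finally. /laovamfedigeuz/ → laovamfedigeuze.

laovamfedigeuze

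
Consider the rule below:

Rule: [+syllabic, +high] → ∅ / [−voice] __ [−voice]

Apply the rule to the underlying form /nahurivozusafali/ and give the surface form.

nahurivozusafali

No segment of /nahurivozusafali/ meets the structural description of the rule, so the form surfaces unchanged.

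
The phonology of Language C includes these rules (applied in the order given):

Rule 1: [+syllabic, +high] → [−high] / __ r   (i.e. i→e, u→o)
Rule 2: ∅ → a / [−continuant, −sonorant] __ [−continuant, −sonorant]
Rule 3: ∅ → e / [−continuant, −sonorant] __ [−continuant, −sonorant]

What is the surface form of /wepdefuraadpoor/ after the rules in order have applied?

wepadeforaadapoor

Rule 1 (pre-rhotic lowering): /u/ is a high vowel immediately before /r/, so it lowers to [o]. /wepdefuraadpoor/ → wepdeforaadpoor.
Rule 2 (stop-cluster a-epenthesis): /p/ and /d/ form a stop–stop cluster, so [a] is inserted between them. /d/ and /p/ form a stop–stop cluster, so [a] is inserted between them. /wepdeforaadpoor/ → wepadeforaadapoor.
Rule 3 (stop-cluster e-epenthesis): no segment meets the environment; /wepadeforaadapoor/ is unchanged.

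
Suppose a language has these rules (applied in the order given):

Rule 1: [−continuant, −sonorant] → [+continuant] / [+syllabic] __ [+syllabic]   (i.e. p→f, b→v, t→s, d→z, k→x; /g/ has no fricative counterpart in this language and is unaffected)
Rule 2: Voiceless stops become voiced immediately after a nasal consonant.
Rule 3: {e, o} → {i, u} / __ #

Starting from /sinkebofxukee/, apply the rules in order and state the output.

Rule 1 (intervocalic spirantization): /b/ is a stop between vowels /e/ and /o/, so it spirantizes to the fricative [v]. /k/ is a stop between vowels /u/ and /e/, so it spirantizes to the fricative [x]. /sinkebofxukee/ → sinkevofxuxee.
Rule 2 (post-nasal voicing): /k/ is a voiceless stop immediately after the nasal /n/, so it voices to [g]. /sinkevofxuxee/ → singevofxuxee.
Rule 3 (final vowel raising): /e/ is a mid vowel in word-final position, so it raises to [i]. /singevofxuxee/ → singevofxuxei.

singevofxuxei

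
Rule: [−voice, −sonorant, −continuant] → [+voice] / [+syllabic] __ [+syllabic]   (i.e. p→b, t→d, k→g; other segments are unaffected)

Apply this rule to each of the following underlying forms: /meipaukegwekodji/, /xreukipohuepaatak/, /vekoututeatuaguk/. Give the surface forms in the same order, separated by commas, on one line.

meibaugegwegodji, xreugibohuebaadak, vegoududeaduaguk

/meipaukegwekodji/: /p/ is a voiceless stop between vowels /i/ and /a/, so it voices to [b]. /k/ is a voiceless stop between vowels /u/ and /e/, so it voices to [g]. /k/ is a voiceless stop between vowels /e/ and /o/, so it voices to [g]. → [meibaugegwegodji].
/xreukipohuepaatak/: /k/ is a voiceless stop between vowels /u/ and /i/, so it voices to [g]. /p/ is a voiceless stop between vowels /i/ and /o/, so it voices to [b]. /p/ is a voiceless stop between vowels /e/ and /a/, so it voices to [b]. /t/ is a voiceless stop between vowels /a/ and /a/, so it voices to [d]. → [xreugibohuebaadak].
/vekoututeatuaguk/: /k/ is a voiceless stop between vowels /e/ and /o/, so it voices to [g]. /t/ is a voiceless stop between vowels /u/ and /u/, so it voices to [d]. /t/ is a voiceless stop between vowels /u/ and /e/, so it voices to [d]. /t/ is a voiceless stop between vowels /a/ and /u/, so it voices to [d]. → [vegoududeaduaguk].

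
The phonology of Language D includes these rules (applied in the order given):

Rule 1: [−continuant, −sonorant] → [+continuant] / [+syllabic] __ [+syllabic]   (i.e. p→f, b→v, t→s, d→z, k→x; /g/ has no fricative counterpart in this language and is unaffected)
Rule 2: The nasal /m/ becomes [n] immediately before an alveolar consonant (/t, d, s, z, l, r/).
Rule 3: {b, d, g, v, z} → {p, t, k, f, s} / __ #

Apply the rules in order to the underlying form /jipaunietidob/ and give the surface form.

jifauniesizop

Rule 1 (intervocalic spirantization): /p/ is a stop between vowels /i/ and /a/, so it spirantizes to the fricative [f]. /t/ is a stop between vowels /e/ and /i/, so it spirantizes to the fricative [s]. /d/ is a stop between vowels /i/ and /o/, so it spirantizes to the fricative [z]. /jipaunietidob/ → jifauniesizob.
Rule 2 (nasal place assimilation): no segment meets the environment; /jifauniesizob/ is unchanged.
Rule 3 (final devoicing): /b/ is a voiced obstruent in word-final position, so it devoices to [p]. /jifauniesizob/ → jifauniesizop.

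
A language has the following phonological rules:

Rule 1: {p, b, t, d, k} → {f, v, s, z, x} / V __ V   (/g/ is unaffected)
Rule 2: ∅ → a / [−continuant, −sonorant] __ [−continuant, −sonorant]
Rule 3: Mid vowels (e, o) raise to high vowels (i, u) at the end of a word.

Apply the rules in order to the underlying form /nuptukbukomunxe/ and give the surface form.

Rule 1 (intervocalic spirantization): /k/ is a stop between vowels /u/ and /o/, so it spirantizes to the fricative [x]. /nuptukbukomunxe/ → nuptukbuxomunxe.
Rule 2 (stop-cluster a-epenthesis): /p/ and /t/ form a stop–stop cluster, so [a] is inserted between them. /k/ and /b/ form a stop–stop cluster, so [a] is inserted between them. /nuptukbuxomunxe/ → nupatukabuxomunxe.
Rule 3 (final vowel raising): /e/ is a mid vowel in word-final position, so it raises to [i]. /nupatukabuxomunxe/ → nupatukabuxomunxi.

nupatukabuxomunxi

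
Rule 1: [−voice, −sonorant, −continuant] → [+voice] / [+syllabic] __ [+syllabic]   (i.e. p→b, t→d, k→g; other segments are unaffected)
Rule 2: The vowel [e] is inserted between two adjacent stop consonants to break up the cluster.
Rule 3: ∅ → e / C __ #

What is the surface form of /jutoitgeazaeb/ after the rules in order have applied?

Rule 1 (intervocalic voicing): /t/ is a voiceless stop between vowels /u/ and /o/, so it voices to [d]. /jutoitgeazaeb/ → judoitgeazaeb.
Rule 2 (stop-cluster e-epenthesis): /t/ and /g/ form a stop–stop cluster, so [e] is inserted between them. /judoitgeazaeb/ → judoitegeazaeb.
Rule 3 (final e-epenthesis): the form ends in the consonant /b/, so [e] is inserted word-finally. /judoitegeazaeb/ → judoitegeazaebe.

judoitegeazaebe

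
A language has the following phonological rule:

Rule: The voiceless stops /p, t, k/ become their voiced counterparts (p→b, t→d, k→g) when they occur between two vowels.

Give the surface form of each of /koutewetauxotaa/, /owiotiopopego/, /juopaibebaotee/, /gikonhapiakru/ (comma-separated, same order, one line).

koudewedauxodaa, owiodiobobego, juobaibebaodee, gigonhabiakru

/koutewetauxotaa/: /t/ is a voiceless stop between vowels /u/ and /e/, so it voices to [d]. /t/ is a voiceless stop between vowels /e/ and /a/, so it voices to [d]. /t/ is a voiceless stop between vowels /o/ and /a/, so it voices to [d]. → [koudewedauxodaa].
/owiotiopopego/: /t/ is a voiceless stop between vowels /o/ and /i/, so it voices to [d]. /p/ is a voiceless stop between vowels /o/ and /o/, so it voices to [b]. /p/ is a voiceless stop between vowels /o/ and /e/, so it voices to [b]. → [owiodiobobego].
/juopaibebaotee/: /p/ is a voiceless stop between vowels /o/ and /a/, so it voices to [b]. /t/ is a voiceless stop between vowels /o/ and /e/, so it voices to [d]. → [juobaibebaodee].
/gikonhapiakru/: /k/ is a voiceless stop between vowels /i/ and /o/, so it voices to [g]. /p/ is a voiceless stop between vowels /a/ and /i/, so it voices to [b]. → [gigonhabiakru].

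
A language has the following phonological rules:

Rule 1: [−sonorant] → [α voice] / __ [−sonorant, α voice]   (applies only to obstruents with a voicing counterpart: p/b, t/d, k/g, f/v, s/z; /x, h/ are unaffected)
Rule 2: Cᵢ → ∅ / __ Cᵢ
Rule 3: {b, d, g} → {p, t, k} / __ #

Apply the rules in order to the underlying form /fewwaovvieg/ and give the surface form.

Rule 1 (regressive voicing assimilation): no segment meets the environment; /fewwaovvieg/ is unchanged.
Rule 2 (degemination): /ww/ is a geminate; the first /w/ deletes. /vv/ is a geminate; the first /v/ deletes. /fewwaovvieg/ → fewaovieg.
Rule 3 (final devoicing): /g/ is a voiced stop in word-final position, so it devoices to [k]. /fewaovieg/ → fewaoviek.

fewaoviek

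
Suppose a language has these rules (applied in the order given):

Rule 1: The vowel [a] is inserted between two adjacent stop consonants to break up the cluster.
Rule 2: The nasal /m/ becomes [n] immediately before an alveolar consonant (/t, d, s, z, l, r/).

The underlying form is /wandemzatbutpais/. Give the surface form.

wandenzatabutapais

Rule 1 (stop-cluster a-epenthesis): /t/ and /b/ form a stop–stop cluster, so [a] is inserted between them. /t/ and /p/ form a stop–stop cluster, so [a] is inserted between them. /wandemzatbutpais/ → wandemzatabutapais.
Rule 2 (nasal place assimilation): /m/ precedes the alveolar consonant /z/, so it assimilates in place to [n]. /wandemzatabutapais/ → wandenzatabutapais.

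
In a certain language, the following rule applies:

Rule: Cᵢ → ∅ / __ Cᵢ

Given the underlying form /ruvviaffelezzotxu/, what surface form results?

ruviafelezotxu

/vv/ is a geminate; the first /v/ deletes.
/ff/ is a geminate; the first /f/ deletes.
/zz/ is a geminate; the first /z/ deletes.
The other instances of /r/, /v/, /f/, /l/, /z/, /t/, /x/ do not occur in the required environment and remain unchanged.
Surface form: [ruviafelezotxu].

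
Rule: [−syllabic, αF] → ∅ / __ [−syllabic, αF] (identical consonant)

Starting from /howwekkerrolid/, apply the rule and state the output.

howekerolid

/ww/ is a geminate; the first /w/ deletes.
/kk/ is a geminate; the first /k/ deletes.
/rr/ is a geminate; the first /r/ deletes.
Surface form: [howekerolid].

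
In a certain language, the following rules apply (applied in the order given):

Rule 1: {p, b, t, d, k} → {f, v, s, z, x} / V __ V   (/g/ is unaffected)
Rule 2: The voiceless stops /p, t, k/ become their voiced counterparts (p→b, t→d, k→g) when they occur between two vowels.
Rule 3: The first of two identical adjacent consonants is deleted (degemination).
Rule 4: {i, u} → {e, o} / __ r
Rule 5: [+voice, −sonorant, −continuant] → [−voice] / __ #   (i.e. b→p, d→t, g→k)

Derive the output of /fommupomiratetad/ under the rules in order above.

fomufomerasesat

Rule 1 (intervocalic spirantization): /p/ is a stop between vowels /u/ and /o/, so it spirantizes to the fricative [f]. /t/ is a stop between vowels /a/ and /e/, so it spirantizes to the fricative [s]. /t/ is a stop between vowels /e/ and /a/, so it spirantizes to the fricative [s]. /fommupomiratetad/ → fommufomirasesad.
Rule 2 (intervocalic voicing): no segment meets the environment; /fommufomirasesad/ is unchanged.
Rule 3 (degemination): /mm/ is a geminate; the first /m/ deletes. /fommufomirasesad/ → fomufomirasesad.
Rule 4 (pre-rhotic lowering): /i/ is a high vowel immediately before /r/, so it lowers to [e]. /fomufomirasesad/ → fomufomerasesad.
Rule 5 (final devoicing): /d/ is a voiced stop in word-final position, so it devoices to [t]. /fomufomerasesad/ → fomufomerasesat.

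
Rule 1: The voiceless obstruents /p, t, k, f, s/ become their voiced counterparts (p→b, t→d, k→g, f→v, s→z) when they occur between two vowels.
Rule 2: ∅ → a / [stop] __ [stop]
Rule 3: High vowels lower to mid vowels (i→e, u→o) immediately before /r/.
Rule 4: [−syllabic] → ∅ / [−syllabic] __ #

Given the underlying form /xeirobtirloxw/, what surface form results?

xeerobaterlox

Rule 1 (intervocalic voicing): no segment meets the environment; /xeirobtirloxw/ is unchanged.
Rule 2 (stop-cluster a-epenthesis): /b/ and /t/ form a stop–stop cluster, so [a] is inserted between them. /xeirobtirloxw/ → xeirobatirloxw.
Rule 3 (pre-rhotic lowering): /i/ is a high vowel immediately before /r/, so it lowers to [e]. /i/ is a high vowel immediately before /r/, so it lowers to [e]. /xeirobatirloxw/ → xeerobaterloxw.
Rule 4 (final cluster simplification): /w/ is the second consonant of a word-final cluster /xw/, so it deletes. /xeerobaterloxw/ → xeerobaterlox.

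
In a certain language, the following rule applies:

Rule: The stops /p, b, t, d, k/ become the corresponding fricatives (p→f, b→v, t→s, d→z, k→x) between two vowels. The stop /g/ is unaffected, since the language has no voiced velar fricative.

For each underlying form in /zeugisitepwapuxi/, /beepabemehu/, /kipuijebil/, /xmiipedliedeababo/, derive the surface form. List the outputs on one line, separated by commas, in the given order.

zeugisisepwafuxi, beefavemehu, kifuijevil, xmiifedliezeavavo

/zeugisitepwapuxi/: /t/ is a stop between vowels /i/ and /e/, so it spirantizes to the fricative [s]. /p/ is a stop between vowels /a/ and /u/, so it spirantizes to the fricative [f]. → [zeugisisepwafuxi].
/beepabemehu/: /p/ is a stop between vowels /e/ and /a/, so it spirantizes to the fricative [f]. /b/ is a stop between vowels /a/ and /e/, so it spirantizes to the fricative [v]. → [beefavemehu].
/kipuijebil/: /p/ is a stop between vowels /i/ and /u/, so it spirantizes to the fricative [f]. /b/ is a stop between vowels /e/ and /i/, so it spirantizes to the fricative [v]. → [kifuijevil].
/xmiipedliedeababo/: /p/ is a stop between vowels /i/ and /e/, so it spirantizes to the fricative [f]. /d/ is a stop between vowels /e/ and /e/, so it spirantizes to the fricative [z]. /b/ is a stop between vowels /a/ and /a/, so it spirantizes to the fricative [v]. /b/ is a stop between vowels /a/ and /o/, so it spirantizes to the fricative [v]. → [xmiifedliezeavavo].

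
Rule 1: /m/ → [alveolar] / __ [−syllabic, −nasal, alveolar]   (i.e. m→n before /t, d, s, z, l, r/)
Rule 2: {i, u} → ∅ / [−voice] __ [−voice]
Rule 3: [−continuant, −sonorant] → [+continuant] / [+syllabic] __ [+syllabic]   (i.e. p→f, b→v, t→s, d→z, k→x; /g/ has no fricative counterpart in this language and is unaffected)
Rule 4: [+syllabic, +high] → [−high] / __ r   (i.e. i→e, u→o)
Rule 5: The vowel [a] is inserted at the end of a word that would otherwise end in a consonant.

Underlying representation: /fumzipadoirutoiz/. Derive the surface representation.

funzifazoerusoiza

Rule 1 (nasal place assimilation): /m/ precedes the alveolar consonant /z/, so it assimilates in place to [n]. /fumzipadoirutoiz/ → funzipadoirutoiz.
Rule 2 (high vowel syncope): no segment meets the environment; /funzipadoirutoiz/ is unchanged.
Rule 3 (intervocalic spirantization): /p/ is a stop between vowels /i/ and /a/, so it spirantizes to the fricative [f]. /d/ is a stop between vowels /a/ and /o/, so it spirantizes to the fricative [z]. /t/ is a stop between vowels /u/ and /o/, so it spirantizes to the fricative [s]. /funzipadoirutoiz/ → funzifazoirusoiz.
Rule 4 (pre-rhotic lowering): /i/ is a high vowel immediately before /r/, so it lowers to [e]. /funzifazoirusoiz/ → funzifazoerusoiz.
Rule 5 (final a-epenthesis): the form ends in the consonant /z/, so [a] is inserted word-finally. /funzifazoerusoiz/ → funzifazoerusoiza.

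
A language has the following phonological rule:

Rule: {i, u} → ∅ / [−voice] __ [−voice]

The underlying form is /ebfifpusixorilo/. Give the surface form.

ebffpsxorilo

/i/ is a high vowel flanked by voiceless consonants /f/ and /f/, so it deletes.
/u/ is a high vowel flanked by voiceless consonants /p/ and /s/, so it deletes.
/i/ is a high vowel flanked by voiceless consonants /s/ and /x/, so it deletes.
The other instance of /i/ does not occur in the required environment and remains unchanged.
Surface form: [ebffpsxorilo].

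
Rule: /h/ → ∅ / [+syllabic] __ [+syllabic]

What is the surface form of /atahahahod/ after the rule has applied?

/h/ occurs between vowels /a/ and /a/, so it deletes.
/h/ occurs between vowels /a/ and /a/, so it deletes.
/h/ occurs between vowels /a/ and /o/, so it deletes.
Surface form: [ataaaod].

ataaaod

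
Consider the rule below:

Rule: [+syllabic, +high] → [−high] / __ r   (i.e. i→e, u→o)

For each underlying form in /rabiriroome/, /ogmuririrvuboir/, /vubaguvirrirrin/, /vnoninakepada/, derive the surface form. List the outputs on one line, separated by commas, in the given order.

rabereroome, ogmorerervuboer, vubaguverrerrin, vnoninakepada

/rabiriroome/: /i/ is a high vowel immediately before /r/, so it lowers to [e]. /i/ is a high vowel immediately before /r/, so it lowers to [e]. → [rabereroome].
/ogmuririrvuboir/: /u/ is a high vowel immediately before /r/, so it lowers to [o]. /i/ is a high vowel immediately before /r/, so it lowers to [e]. /i/ is a high vowel immediately before /r/, so it lowers to [e]. /i/ is a high vowel immediately before /r/, so it lowers to [e]. → [ogmorerervuboer].
/vubaguvirrirrin/: /i/ is a high vowel immediately before /r/, so it lowers to [e]. /i/ is a high vowel immediately before /r/, so it lowers to [e]. → [vubaguverrerrin].
/vnoninakepada/: the rule's environment is not met; surfaces unchanged as [vnoninakepada].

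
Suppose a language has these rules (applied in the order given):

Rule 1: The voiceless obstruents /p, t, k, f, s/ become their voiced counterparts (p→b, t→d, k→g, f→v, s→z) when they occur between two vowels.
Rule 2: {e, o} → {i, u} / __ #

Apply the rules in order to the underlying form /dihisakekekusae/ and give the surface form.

dihizagegeguzai

Rule 1 (intervocalic voicing): /s/ is a voiceless obstruent between vowels /i/ and /a/, so it voices to [z]. /k/ is a voiceless obstruent between vowels /a/ and /e/, so it voices to [g]. /k/ is a voiceless obstruent between vowels /e/ and /e/, so it voices to [g]. /k/ is a voiceless obstruent between vowels /e/ and /u/, so it voices to [g]. /s/ is a voiceless obstruent between vowels /u/ and /a/, so it voices to [z]. /dihisakekekusae/ → dihizagegeguzae.
Rule 2 (final vowel raising): /e/ is a mid vowel in word-final position, so it raises to [i]. /dihizagegeguzae/ → dihizagegeguzai.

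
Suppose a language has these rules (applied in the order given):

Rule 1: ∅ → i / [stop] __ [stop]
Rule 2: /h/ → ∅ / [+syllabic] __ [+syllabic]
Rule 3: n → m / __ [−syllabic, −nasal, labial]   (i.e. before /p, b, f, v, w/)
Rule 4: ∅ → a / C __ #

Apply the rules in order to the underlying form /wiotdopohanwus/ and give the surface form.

Rule 1 (stop-cluster i-epenthesis): /t/ and /d/ form a stop–stop cluster, so [i] is inserted between them. /wiotdopohanwus/ → wiotidopohanwus.
Rule 2 (intervocalic h-deletion): /h/ occurs between vowels /o/ and /a/, so it deletes. /wiotidopohanwus/ → wiotidopoanwus.
Rule 3 (nasal place assimilation): /n/ precedes the labial consonant /w/, so it assimilates in place to [m]. /wiotidopoanwus/ → wiotidopoamwus.
Rule 4 (final a-epenthesis): the form ends in the consonant /s/, so [a] is inserted word-finally. /wiotidopoamwus/ → wiotidopoamwusa.

wiotidopoamwusa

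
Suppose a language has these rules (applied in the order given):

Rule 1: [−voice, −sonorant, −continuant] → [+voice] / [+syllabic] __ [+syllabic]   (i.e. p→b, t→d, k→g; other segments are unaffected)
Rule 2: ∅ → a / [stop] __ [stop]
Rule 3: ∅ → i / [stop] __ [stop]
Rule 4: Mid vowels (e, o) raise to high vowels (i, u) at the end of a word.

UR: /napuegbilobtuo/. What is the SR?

Rule 1 (intervocalic voicing): /p/ is a voiceless stop between vowels /a/ and /u/, so it voices to [b]. /napuegbilobtuo/ → nabuegbilobtuo.
Rule 2 (stop-cluster a-epenthesis): /g/ and /b/ form a stop–stop cluster, so [a] is inserted between them. /b/ and /t/ form a stop–stop cluster, so [a] is inserted between them. /nabuegbilobtuo/ → nabuegabilobatuo.
Rule 3 (stop-cluster i-epenthesis): no segment meets the environment; /nabuegabilobatuo/ is unchanged.
Rule 4 (final vowel raising): /o/ is a mid vowel in word-final position, so it raises to [u]. /nabuegabilobatuo/ → nabuegabilobatuu.

nabuegabilobatuu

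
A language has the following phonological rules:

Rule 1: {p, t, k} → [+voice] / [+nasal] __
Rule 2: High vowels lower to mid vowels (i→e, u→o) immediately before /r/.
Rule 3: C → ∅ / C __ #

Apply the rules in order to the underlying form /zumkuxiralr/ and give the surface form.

Rule 1 (post-nasal voicing): /k/ is a voiceless stop immediately after the nasal /m/, so it voices to [g]. /zumkuxiralr/ → zumguxiralr.
Rule 2 (pre-rhotic lowering): /i/ is a high vowel immediately before /r/, so it lowers to [e]. /zumguxiralr/ → zumguxeralr.
Rule 3 (final cluster simplification): /r/ is the second consonant of a word-final cluster /lr/, so it deletes. /zumguxeralr/ → zumguxeral.

zumguxeral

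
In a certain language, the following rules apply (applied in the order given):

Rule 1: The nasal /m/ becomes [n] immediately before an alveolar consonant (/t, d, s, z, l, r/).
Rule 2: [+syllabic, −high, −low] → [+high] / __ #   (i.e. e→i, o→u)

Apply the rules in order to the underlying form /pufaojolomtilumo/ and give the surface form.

Rule 1 (nasal place assimilation): /m/ precedes the alveolar consonant /t/, so it assimilates in place to [n]. /pufaojolomtilumo/ → pufaojolontilumo.
Rule 2 (final vowel raising): /o/ is a mid vowel in word-final position, so it raises to [u]. /pufaojolontilumo/ → pufaojolontilumu.

pufaojolontilumu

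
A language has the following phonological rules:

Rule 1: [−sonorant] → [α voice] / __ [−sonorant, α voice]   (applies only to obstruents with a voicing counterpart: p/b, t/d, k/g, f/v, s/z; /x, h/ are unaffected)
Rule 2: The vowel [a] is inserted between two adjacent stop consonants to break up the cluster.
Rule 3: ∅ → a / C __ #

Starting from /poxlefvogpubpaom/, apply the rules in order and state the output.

poxlevvokapupapaoma

Rule 1 (regressive voicing assimilation): /f/ precedes the voiced obstruent /v/, so it voices to [v] by assimilation. /g/ precedes the voiceless obstruent /p/, so it devoices to [k] by assimilation. /b/ precedes the voiceless obstruent /p/, so it devoices to [p] by assimilation. /poxlefvogpubpaom/ → poxlevvokpuppaom.
Rule 2 (stop-cluster a-epenthesis): /k/ and /p/ form a stop–stop cluster, so [a] is inserted between them. /p/ and /p/ form a stop–stop cluster, so [a] is inserted between them. /poxlevvokpuppaom/ → poxlevvokapupapaom.
Rule 3 (final a-epenthesis): the form ends in the consonant /m/, so [a] is inserted word-finally. /poxlevvokapupapaom/ → poxlevvokapupapaoma.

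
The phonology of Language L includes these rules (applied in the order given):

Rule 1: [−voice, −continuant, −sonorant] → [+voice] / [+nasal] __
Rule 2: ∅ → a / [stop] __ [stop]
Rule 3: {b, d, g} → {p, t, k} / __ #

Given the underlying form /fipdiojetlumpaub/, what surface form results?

Rule 1 (post-nasal voicing): /p/ is a voiceless stop immediately after the nasal /m/, so it voices to [b]. /fipdiojetlumpaub/ → fipdiojetlumbaub.
Rule 2 (stop-cluster a-epenthesis): /p/ and /d/ form a stop–stop cluster, so [a] is inserted between them. /fipdiojetlumbaub/ → fipadiojetlumbaub.
Rule 3 (final devoicing): /b/ is a voiced stop in word-final position, so it devoices to [p]. /fipadiojetlumbaub/ → fipadiojetlumbaup.

fipadiojetlumbaup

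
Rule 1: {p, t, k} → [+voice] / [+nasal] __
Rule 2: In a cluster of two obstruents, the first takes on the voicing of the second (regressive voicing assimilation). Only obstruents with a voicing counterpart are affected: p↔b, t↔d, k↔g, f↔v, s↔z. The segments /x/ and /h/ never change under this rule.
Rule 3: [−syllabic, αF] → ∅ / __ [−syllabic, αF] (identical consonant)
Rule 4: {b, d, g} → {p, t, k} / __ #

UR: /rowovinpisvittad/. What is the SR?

Rule 1 (post-nasal voicing): /p/ is a voiceless stop immediately after the nasal /n/, so it voices to [b]. /rowovinpisvittad/ → rowovinbisvittad.
Rule 2 (regressive voicing assimilation): /s/ precedes the voiced obstruent /v/, so it voices to [z] by assimilation. /rowovinbisvittad/ → rowovinbizvittad.
Rule 3 (degemination): /tt/ is a geminate; the first /t/ deletes. /rowovinbizvittad/ → rowovinbizvitad.
Rule 4 (final devoicing): /d/ is a voiced stop in word-final position, so it devoices to [t]. /rowovinbizvitad/ → rowovinbizvitat.

rowovinbizvitat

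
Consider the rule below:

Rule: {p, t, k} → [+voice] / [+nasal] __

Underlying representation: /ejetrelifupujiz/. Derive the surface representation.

ejetrelifupujiz

No segment of /ejetrelifupujiz/ meets the structural description of the rule, so the form surfaces unchanged.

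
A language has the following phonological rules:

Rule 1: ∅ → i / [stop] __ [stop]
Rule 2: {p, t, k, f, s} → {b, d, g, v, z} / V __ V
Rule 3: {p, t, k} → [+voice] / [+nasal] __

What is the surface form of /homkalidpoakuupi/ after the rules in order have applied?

Rule 1 (stop-cluster i-epenthesis): /d/ and /p/ form a stop–stop cluster, so [i] is inserted between them. /homkalidpoakuupi/ → homkalidipoakuupi.
Rule 2 (intervocalic voicing): /p/ is a voiceless obstruent between vowels /i/ and /o/, so it voices to [b]. /k/ is a voiceless obstruent between vowels /a/ and /u/, so it voices to [g]. /p/ is a voiceless obstruent between vowels /u/ and /i/, so it voices to [b]. /homkalidipoakuupi/ → homkalidiboaguubi.
Rule 3 (post-nasal voicing): /k/ is a voiceless stop immediately after the nasal /m/, so it voices to [g]. /homkalidiboaguubi/ → homgalidiboaguubi.

homgalidiboaguubi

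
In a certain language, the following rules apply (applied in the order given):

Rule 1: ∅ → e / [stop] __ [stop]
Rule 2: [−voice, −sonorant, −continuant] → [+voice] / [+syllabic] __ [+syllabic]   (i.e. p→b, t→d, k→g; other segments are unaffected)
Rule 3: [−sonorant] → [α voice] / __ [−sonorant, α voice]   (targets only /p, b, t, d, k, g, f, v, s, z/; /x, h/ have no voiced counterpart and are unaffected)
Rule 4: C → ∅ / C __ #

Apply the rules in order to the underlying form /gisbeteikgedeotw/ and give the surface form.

Rule 1 (stop-cluster e-epenthesis): /k/ and /g/ form a stop–stop cluster, so [e] is inserted between them. /gisbeteikgedeotw/ → gisbeteikegedeotw.
Rule 2 (intervocalic voicing): /t/ is a voiceless stop between vowels /e/ and /e/, so it voices to [d]. /k/ is a voiceless stop between vowels /i/ and /e/, so it voices to [g]. /gisbeteikegedeotw/ → gisbedeigegedeotw.
Rule 3 (regressive voicing assimilation): /s/ precedes the voiced obstruent /b/, so it voices to [z] by assimilation. /gisbedeigegedeotw/ → gizbedeigegedeotw.
Rule 4 (final cluster simplification): /w/ is the second consonant of a word-final cluster /tw/, so it deletes. /gizbedeigegedeotw/ → gizbedeigegedeot.

gizbedeigegedeot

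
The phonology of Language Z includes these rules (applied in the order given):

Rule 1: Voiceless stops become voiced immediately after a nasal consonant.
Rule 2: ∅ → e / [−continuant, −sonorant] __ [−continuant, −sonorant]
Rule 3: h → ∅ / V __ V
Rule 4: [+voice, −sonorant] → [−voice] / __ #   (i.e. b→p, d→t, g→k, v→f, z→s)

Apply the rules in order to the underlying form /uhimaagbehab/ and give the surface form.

uimaagebeap

Rule 1 (post-nasal voicing): no segment meets the environment; /uhimaagbehab/ is unchanged.
Rule 2 (stop-cluster e-epenthesis): /g/ and /b/ form a stop–stop cluster, so [e] is inserted between them. /uhimaagbehab/ → uhimaagebehab.
Rule 3 (intervocalic h-deletion): /h/ occurs between vowels /u/ and /i/, so it deletes. /h/ occurs between vowels /e/ and /a/, so it deletes. /uhimaagebehab/ → uimaagebeab.
Rule 4 (final devoicing): /b/ is a voiced obstruent in word-final position, so it devoices to [p]. /uimaagebeab/ → uimaagebeap.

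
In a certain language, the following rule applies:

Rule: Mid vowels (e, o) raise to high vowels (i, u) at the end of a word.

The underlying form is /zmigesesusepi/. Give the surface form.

No segment of /zmigesesusepi/ meets the structural description of the rule, so the form surfaces unchanged.

zmigesesusepi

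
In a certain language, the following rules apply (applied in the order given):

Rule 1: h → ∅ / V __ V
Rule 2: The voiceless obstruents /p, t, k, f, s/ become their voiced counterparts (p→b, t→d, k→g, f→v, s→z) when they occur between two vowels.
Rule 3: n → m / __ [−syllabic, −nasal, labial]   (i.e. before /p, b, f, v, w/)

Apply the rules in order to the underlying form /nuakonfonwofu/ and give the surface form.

nuagomfomwovu

Rule 1 (intervocalic h-deletion): no segment meets the environment; /nuakonfonwofu/ is unchanged.
Rule 2 (intervocalic voicing): /k/ is a voiceless obstruent between vowels /a/ and /o/, so it voices to [g]. /f/ is a voiceless obstruent between vowels /o/ and /u/, so it voices to [v]. /nuakonfonwofu/ → nuagonfonwovu.
Rule 3 (nasal place assimilation): /n/ precedes the labial consonant /f/, so it assimilates in place to [m]. /n/ precedes the labial consonant /w/, so it assimilates in place to [m]. /nuagonfonwovu/ → nuagomfomwovu.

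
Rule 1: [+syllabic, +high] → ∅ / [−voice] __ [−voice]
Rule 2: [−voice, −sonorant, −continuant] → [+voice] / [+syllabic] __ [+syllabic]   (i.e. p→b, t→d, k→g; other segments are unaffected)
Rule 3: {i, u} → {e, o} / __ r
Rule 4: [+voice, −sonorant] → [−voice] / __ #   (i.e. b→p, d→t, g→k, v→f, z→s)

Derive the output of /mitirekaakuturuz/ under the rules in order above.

Rule 1 (high vowel syncope): /u/ is a high vowel flanked by voiceless consonants /k/ and /t/, so it deletes. /mitirekaakuturuz/ → mitirekaakturuz.
Rule 2 (intervocalic voicing): /t/ is a voiceless stop between vowels /i/ and /i/, so it voices to [d]. /k/ is a voiceless stop between vowels /e/ and /a/, so it voices to [g]. /mitirekaakturuz/ → midiregaakturuz.
Rule 3 (pre-rhotic lowering): /i/ is a high vowel immediately before /r/, so it lowers to [e]. /u/ is a high vowel immediately before /r/, so it lowers to [o]. /midiregaakturuz/ → mideregaaktoruz.
Rule 4 (final devoicing): /z/ is a voiced obstruent in word-final position, so it devoices to [s]. /mideregaaktoruz/ → mideregaaktorus.

mideregaaktorus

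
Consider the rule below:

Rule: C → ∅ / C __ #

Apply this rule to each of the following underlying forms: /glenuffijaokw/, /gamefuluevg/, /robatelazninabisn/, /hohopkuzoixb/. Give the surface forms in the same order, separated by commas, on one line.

glenuffijaok, gamefuluev, robatelazninabis, hohopkuzoix

/glenuffijaokw/: /w/ is the second consonant of a word-final cluster /kw/, so it deletes. → [glenuffijaok].
/gamefuluevg/: /g/ is the second consonant of a word-final cluster /vg/, so it deletes. → [gamefuluev].
/robatelazninabisn/: /n/ is the second consonant of a word-final cluster /sn/, so it deletes. → [robatelazninabis].
/hohopkuzoixb/: /b/ is the second consonant of a word-final cluster /xb/, so it deletes. → [hohopkuzoix].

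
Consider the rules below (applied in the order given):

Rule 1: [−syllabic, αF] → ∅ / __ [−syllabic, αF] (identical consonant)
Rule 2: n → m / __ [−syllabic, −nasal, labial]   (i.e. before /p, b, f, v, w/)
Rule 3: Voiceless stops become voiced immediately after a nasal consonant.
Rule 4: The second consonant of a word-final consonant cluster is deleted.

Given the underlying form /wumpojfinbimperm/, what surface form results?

wumbojfimbimber

Rule 1 (degemination): no segment meets the environment; /wumpojfinbimperm/ is unchanged.
Rule 2 (nasal place assimilation): /n/ precedes the labial consonant /b/, so it assimilates in place to [m]. /wumpojfinbimperm/ → wumpojfimbimperm.
Rule 3 (post-nasal voicing): /p/ is a voiceless stop immediately after the nasal /m/, so it voices to [b]. /p/ is a voiceless stop immediately after the nasal /m/, so it voices to [b]. /wumpojfimbimperm/ → wumbojfimbimberm.
Rule 4 (final cluster simplification): /m/ is the second consonant of a word-final cluster /rm/, so it deletes. /wumbojfimbimberm/ → wumbojfimbimber.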